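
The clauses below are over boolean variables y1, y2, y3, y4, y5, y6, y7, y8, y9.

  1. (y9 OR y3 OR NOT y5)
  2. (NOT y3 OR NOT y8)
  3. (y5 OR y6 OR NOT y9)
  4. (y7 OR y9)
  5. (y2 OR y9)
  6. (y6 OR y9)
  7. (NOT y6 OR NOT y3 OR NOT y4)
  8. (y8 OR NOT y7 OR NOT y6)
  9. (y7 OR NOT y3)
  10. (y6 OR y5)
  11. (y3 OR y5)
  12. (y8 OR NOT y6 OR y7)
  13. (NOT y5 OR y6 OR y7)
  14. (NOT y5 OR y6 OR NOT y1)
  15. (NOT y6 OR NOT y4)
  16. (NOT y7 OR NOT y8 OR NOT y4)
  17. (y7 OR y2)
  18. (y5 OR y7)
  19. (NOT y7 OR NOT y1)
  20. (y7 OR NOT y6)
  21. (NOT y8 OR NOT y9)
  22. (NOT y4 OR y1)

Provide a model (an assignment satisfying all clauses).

y1=F  y2=T  y3=F  y4=F  y5=T  y6=F  y7=T  y8=F  y9=T

Check each clause:
  1. (y3 OR NOT y5 OR y9) — y9 is true.
  2. (NOT y3 OR NOT y8) — NOT y8 is true.
  3. (NOT y9 OR y6 OR y5) — y5 is true.
  4. (y9 OR y7) — y9 is true.
  5. (y9 OR y2) — y9 is true.
  6. (y9 OR y6) — y9 is true.
  7. (NOT y3 OR NOT y4 OR NOT y6) — NOT y6 is true.
  8. (NOT y6 OR NOT y7 OR y8) — NOT y6 is true.
  9. (y7 OR NOT y3) — NOT y3 is true.
  10. (y5 OR y6) — y5 is true.
  11. (y5 OR y3) — y5 is true.
  12. (NOT y6 OR y8 OR y7) — NOT y6 is true.
  13. (NOT y5 OR y7 OR y6) — y7 is true.
  14. (NOT y1 OR y6 OR NOT y5) — NOT y1 is true.
  15. (NOT y6 OR NOT y4) — NOT y6 is true.
  16. (NOT y8 OR NOT y4 OR NOT y7) — NOT y8 is true.
  17. (y7 OR y2) — y2 is true.
  18. (y7 OR y5) — y5 is true.
  19. (NOT y7 OR NOT y1) — NOT y1 is true.
  20. (NOT y6 OR y7) — NOT y6 is true.
  21. (NOT y9 OR NOT y8) — NOT y8 is true.
  22. (y1 OR NOT y4) — NOT y4 is true.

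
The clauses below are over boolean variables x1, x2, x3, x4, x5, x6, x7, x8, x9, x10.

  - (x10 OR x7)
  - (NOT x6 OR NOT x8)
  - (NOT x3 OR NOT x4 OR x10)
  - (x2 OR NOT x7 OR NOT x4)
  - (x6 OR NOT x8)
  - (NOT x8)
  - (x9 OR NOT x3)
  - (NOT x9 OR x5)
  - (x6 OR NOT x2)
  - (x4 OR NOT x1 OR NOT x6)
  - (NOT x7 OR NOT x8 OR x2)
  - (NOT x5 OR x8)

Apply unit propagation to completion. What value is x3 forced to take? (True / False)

Unit clause (NOT x8) sets x8 = False.
In (NOT x5 OR x8), x8 is now false; NOT x5 must hold, so x5 = False.
From (x5 OR NOT x9) and x5 = False: x9 = False.
From (NOT x3 OR x9) and x9 = False: x3 = False.

False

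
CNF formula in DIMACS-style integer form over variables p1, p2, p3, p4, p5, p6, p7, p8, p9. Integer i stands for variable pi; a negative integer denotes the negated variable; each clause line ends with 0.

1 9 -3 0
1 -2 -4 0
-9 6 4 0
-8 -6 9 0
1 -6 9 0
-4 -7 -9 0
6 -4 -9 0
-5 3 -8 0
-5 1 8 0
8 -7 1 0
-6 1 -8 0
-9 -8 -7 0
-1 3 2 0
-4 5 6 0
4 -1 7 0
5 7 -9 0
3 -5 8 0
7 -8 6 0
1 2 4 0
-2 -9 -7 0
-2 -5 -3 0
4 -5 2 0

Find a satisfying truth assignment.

p1=T, p2=F, p3=T, p4=F, p5=F, p6=F, p7=T, p8=F, p9=F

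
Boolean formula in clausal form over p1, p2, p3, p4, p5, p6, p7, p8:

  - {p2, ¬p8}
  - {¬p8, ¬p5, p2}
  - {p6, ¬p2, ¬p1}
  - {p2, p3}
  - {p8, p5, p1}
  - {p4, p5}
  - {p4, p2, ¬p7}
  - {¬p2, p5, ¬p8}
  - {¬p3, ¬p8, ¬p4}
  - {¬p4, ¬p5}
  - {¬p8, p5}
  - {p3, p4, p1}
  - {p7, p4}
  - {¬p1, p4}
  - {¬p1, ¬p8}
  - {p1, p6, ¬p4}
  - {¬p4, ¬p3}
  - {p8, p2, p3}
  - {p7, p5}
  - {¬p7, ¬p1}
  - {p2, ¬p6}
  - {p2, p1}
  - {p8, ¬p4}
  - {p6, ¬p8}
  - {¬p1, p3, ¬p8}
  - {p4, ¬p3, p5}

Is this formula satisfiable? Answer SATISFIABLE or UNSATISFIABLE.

Set p1 = False and propagate.
  then p2 is forced to True.
The remaining clauses are satisfied by p3 = True, p4 = False, p5 = True, p6 = True, p7 = True, p8 = False.
So p1 = False, p2 = True, p3 = True, p4 = False, p5 = True, p6 = True, p7 = True, p8 = False is a satisfying assignment.

SATISFIABLE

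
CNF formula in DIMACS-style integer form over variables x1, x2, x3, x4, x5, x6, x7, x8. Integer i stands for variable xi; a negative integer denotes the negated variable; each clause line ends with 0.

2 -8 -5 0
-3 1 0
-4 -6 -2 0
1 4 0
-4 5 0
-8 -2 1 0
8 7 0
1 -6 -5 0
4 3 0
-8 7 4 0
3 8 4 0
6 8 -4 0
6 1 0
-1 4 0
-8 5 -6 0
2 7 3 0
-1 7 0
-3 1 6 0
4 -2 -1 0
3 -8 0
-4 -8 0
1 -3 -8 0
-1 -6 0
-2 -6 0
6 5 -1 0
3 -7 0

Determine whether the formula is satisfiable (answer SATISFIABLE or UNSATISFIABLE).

x1 = True:
  propagation gives x4=True, x5=True, x7=True, x8=False; an empty clause results — contradiction.
x1 = False:
  propagation gives x3=False, x4=True, x5=True, x6=False; an empty clause results — contradiction.
Every branch closes, so no satisfying assignment exists.

UNSATISFIABLE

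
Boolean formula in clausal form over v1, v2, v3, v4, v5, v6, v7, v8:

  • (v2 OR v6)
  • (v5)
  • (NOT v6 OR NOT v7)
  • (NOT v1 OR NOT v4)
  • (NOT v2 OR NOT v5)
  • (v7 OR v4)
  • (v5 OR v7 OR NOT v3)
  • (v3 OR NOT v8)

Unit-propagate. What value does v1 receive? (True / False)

(v5) is a unit clause: v5 = True.
In (NOT v2 OR NOT v5), NOT v5 is now false; NOT v2 must hold, so v2 = False.
(v2 OR v6): since v2 = False, the clause reduces to (v6). v6 = True.
In (NOT v6 OR NOT v7), NOT v6 is now false; NOT v7 must hold, so v7 = False.
In (v4 OR v7), v7 is now false; v4 must hold, so v4 = True.
From (NOT v1 OR NOT v4) and v4 = True: v1 = False.

False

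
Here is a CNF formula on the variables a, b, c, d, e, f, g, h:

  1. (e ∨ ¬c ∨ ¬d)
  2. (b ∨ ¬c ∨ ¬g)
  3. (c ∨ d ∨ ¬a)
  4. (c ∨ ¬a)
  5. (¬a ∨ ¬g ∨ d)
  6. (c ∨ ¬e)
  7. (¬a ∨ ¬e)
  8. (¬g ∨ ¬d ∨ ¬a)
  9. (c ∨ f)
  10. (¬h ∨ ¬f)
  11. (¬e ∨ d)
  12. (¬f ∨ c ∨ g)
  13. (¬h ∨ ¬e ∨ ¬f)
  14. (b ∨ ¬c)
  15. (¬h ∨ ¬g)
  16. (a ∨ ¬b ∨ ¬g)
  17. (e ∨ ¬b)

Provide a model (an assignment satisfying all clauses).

Pure literal: h appears only negated; assign h = False.
Set a = False and propagate.
Branch on b: take b = False.
  then c is forced to False.
  then e is forced to False.
  then f is forced to True.
  then g is forced to True.
d is now unconstrained; take d = True.
Every clause has at least one true literal under this assignment.
Check each clause:
  1. (e ∨ ¬c ∨ ¬d) — ¬c is true.
  2. (¬c ∨ ¬g ∨ b) — ¬c is true.
  3. (¬a ∨ c ∨ d) — d is true.
  4. (c ∨ ¬a) — ¬a is true.
  5. (¬g ∨ d ∨ ¬a) — d is true.
  6. (¬e ∨ c) — ¬e is true.
  7. (¬e ∨ ¬a) — ¬e is true.
  8. (¬g ∨ ¬d ∨ ¬a) — ¬a is true.
  9. (f ∨ c) — f is true.
  10. (¬f ∨ ¬h) — ¬h is true.
  11. (¬e ∨ d) — ¬e is true.
  12. (¬f ∨ c ∨ g) — g is true.
  13. (¬f ∨ ¬h ∨ ¬e) — ¬h is true.
  14. (b ∨ ¬c) — ¬c is true.
  15. (¬g ∨ ¬h) — ¬h is true.
  16. (¬g ∨ ¬b ∨ a) — ¬b is true.
  17. (¬b ∨ e) — ¬b is true.

a = F, b = F, c = F, d = T, e = F, f = T, g = T, h = F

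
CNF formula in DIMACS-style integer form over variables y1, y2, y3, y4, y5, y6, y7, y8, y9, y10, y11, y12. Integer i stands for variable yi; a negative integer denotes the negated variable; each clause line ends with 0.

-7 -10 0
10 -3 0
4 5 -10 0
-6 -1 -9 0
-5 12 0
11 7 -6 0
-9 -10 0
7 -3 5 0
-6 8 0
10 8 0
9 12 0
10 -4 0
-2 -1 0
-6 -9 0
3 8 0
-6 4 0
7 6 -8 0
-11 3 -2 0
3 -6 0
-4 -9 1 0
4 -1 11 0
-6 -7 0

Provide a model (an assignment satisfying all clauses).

y2 occurs only negated in the remaining clauses — set y2 = False.
y12 occurs only positively in the remaining clauses — set y12 = True.
Branch on y1: take y1 = False.
Try y3 = False.
  then y8 is forced to True.
  then y6 is forced to False.
  then y7 is forced to True.
  then y10 is forced to False.
  then y4 is forced to False.
y5, y9, y11 are now unconstrained; take y5 = False, y9 = False, y11 = False.
Every clause has at least one true literal under this assignment.

y1=False  y2=False  y3=False  y4=False  y5=False  y6=False  y7=True  y8=True  y9=False  y10=False  y11=False  y12=True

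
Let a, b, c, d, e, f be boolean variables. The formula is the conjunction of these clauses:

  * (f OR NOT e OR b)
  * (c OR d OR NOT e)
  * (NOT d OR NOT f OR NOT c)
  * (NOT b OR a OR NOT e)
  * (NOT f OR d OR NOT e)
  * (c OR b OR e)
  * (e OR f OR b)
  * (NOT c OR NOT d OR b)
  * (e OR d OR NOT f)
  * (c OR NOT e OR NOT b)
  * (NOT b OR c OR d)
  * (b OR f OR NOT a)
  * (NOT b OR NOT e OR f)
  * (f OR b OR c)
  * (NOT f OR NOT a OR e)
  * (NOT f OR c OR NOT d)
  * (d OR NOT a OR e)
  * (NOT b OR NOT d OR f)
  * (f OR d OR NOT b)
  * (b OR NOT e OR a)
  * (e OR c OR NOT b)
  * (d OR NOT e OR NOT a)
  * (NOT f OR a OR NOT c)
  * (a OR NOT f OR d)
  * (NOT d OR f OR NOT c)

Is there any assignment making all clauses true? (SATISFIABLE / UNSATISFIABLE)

UNSATISFIABLE

f = True:
  e = True:
    propagation gives d=True, c=False; an empty clause results — contradiction.
  e = False:
    propagation gives d=True, c=False; an empty clause results — contradiction.
f = False:
  b = True:
    propagation gives e=False, d=False; an empty clause results — contradiction.
  b = False:
    propagation gives e=False; an empty clause results — contradiction.
Every branch closes, so no satisfying assignment exists.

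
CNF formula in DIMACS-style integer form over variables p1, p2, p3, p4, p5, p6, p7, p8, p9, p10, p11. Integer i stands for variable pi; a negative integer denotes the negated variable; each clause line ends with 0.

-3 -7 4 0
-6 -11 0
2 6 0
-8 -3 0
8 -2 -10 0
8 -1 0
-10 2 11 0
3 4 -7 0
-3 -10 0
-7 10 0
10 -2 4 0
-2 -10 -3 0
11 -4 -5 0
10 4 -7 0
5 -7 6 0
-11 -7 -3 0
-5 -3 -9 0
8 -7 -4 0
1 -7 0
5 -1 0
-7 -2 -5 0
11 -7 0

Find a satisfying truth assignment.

p7 occurs only negated in the remaining clauses — set p7 = False.
Pure literal: p9 appears only negated; assign p9 = False.
Set p1 = True and propagate.
  then p8 is forced to True.
  then p3 is forced to False.
  then p5 is forced to True.
The remaining clauses are satisfied by p2 = True, p4 = True, p6 = False, p10 = True, p11 = True.
Every clause has at least one true literal under this assignment.
Check each clause:
  1. (p4 \/ ~p3 \/ ~p7) — ~p7 is true.
  2. (~p11 \/ ~p6) — ~p6 is true.
  3. (p2 \/ p6) — p2 is true.
  4. (~p8 \/ ~p3) — ~p3 is true.
  5. (~p10 \/ ~p2 \/ p8) — p8 is true.
  6. (~p1 \/ p8) — p8 is true.
  7. (p2 \/ p11 \/ ~p10) — p2 is true.
  8. (~p7 \/ p3 \/ p4) — ~p7 is true.
  9. (~p10 \/ ~p3) — ~p3 is true.
  10. (p10 \/ ~p7) — ~p7 is true.
  11. (p4 \/ p10 \/ ~p2) — p10 is true.
  12. (~p2 \/ ~p3 \/ ~p10) — ~p3 is true.
  13. (p11 \/ ~p5 \/ ~p4) — p11 is true.
  14. (p10 \/ p4 \/ ~p7) — ~p7 is true.
  15. (p6 \/ p5 \/ ~p7) — ~p7 is true.
  16. (~p11 \/ ~p3 \/ ~p7) — ~p3 is true.
  17. (~p9 \/ ~p3 \/ ~p5) — ~p3 is true.
  18. (~p7 \/ p8 \/ ~p4) — p8 is true.
  19. (~p7 \/ p1) — p1 is true.
  20. (p5 \/ ~p1) — p5 is true.
  21. (~p5 \/ ~p2 \/ ~p7) — ~p7 is true.
  22. (p11 \/ ~p7) — ~p7 is true.

p1=1, p2=1, p3=0, p4=1, p5=1, p6=0, p7=0, p8=1, p9=0, p10=1, p11=1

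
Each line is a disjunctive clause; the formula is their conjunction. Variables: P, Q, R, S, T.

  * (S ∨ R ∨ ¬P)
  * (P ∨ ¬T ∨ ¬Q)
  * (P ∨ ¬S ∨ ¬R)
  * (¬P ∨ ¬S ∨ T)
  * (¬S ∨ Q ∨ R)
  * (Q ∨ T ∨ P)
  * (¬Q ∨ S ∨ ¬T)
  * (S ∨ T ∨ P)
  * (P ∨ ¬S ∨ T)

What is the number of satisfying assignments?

8

Split on P, then S.
  P=1, S=1: remaining (Q,R,T) ∈ {(0,1,1); (1,0,1); (1,1,1)} — 3.
  P=1, S=0: remaining (Q,R,T) ∈ {(0,1,0); (0,1,1); (1,1,0)} — 3.
  P=0, S=1: a clause becomes empty — 0.
  P=0, S=0: remaining (Q,R,T) ∈ {(0,0,1); (0,1,1)} — 2.
Total: 3 + 3 + 0 + 2 = 8.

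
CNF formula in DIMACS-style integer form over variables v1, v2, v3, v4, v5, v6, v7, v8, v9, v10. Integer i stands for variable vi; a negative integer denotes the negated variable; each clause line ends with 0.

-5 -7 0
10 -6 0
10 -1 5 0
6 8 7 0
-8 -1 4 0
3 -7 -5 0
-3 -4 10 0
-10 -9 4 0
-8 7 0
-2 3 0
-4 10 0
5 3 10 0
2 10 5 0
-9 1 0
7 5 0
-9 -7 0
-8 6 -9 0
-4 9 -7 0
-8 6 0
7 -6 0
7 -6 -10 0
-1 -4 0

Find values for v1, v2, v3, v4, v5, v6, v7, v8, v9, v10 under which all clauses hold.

Set v1 = False and propagate.
  then v9 is forced to False.
Branch on v2: take v2 = False.
Branch on v3: take v3 = False.
For the remaining variables, v4 = False, v5 = False, v6 = False, v7 = True, v8 = False, v10 = True works.

v1=F, v2=F, v3=F, v4=F, v5=F, v6=F, v7=T, v8=F, v9=F, v10=T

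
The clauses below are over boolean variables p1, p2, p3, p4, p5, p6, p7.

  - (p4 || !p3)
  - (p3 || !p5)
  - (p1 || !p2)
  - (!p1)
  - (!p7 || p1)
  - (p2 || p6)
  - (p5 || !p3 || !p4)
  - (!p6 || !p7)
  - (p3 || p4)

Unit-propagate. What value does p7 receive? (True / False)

False

(!p1) stands alone — p1 = False.
From (p1 || !p2) and p1 = False: p2 = False.
(p1 || !p7) with p1 = False leaves only !p7, so p7 = False.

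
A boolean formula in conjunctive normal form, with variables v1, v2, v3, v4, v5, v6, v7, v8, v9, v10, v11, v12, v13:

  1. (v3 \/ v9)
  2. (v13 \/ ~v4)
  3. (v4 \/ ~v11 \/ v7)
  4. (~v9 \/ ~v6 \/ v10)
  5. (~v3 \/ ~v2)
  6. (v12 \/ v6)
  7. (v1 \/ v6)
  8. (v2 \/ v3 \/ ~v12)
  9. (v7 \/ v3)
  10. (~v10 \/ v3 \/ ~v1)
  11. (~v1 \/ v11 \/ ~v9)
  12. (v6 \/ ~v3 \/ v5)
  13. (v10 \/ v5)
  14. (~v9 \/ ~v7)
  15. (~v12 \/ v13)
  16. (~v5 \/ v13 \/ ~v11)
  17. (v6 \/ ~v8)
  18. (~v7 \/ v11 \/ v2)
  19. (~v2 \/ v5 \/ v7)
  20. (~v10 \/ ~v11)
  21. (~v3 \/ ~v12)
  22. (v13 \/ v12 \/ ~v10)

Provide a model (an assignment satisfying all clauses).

v1=False  v2=False  v3=True  v4=False  v5=False  v6=True  v7=False  v8=False  v9=True  v10=True  v11=False  v12=False  v13=True

Check each clause:
  1. (v9 \/ v3) — v9 is true.
  2. (~v4 \/ v13) — ~v4 is true.
  3. (~v11 \/ v7 \/ v4) — ~v11 is true.
  4. (v10 \/ ~v6 \/ ~v9) — v10 is true.
  5. (~v2 \/ ~v3) — ~v2 is true.
  6. (v12 \/ v6) — v6 is true.
  7. (v1 \/ v6) — v6 is true.
  8. (v3 \/ ~v12 \/ v2) — v3 is true.
  9. (v7 \/ v3) — v3 is true.
  10. (v3 \/ ~v10 \/ ~v1) — v3 is true.
  11. (~v1 \/ ~v9 \/ v11) — ~v1 is true.
  12. (v5 \/ ~v3 \/ v6) — v6 is true.
  13. (v5 \/ v10) — v10 is true.
  14. (~v7 \/ ~v9) — ~v7 is true.
  15. (v13 \/ ~v12) — ~v12 is true.
  16. (~v11 \/ ~v5 \/ v13) — v13 is true.
  17. (v6 \/ ~v8) — ~v8 is true.
  18. (v2 \/ v11 \/ ~v7) — ~v7 is true.
  19. (v7 \/ ~v2 \/ v5) — ~v2 is true.
  20. (~v10 \/ ~v11) — ~v11 is true.
  21. (~v12 \/ ~v3) — ~v12 is true.
  22. (v13 \/ v12 \/ ~v10) — v13 is true.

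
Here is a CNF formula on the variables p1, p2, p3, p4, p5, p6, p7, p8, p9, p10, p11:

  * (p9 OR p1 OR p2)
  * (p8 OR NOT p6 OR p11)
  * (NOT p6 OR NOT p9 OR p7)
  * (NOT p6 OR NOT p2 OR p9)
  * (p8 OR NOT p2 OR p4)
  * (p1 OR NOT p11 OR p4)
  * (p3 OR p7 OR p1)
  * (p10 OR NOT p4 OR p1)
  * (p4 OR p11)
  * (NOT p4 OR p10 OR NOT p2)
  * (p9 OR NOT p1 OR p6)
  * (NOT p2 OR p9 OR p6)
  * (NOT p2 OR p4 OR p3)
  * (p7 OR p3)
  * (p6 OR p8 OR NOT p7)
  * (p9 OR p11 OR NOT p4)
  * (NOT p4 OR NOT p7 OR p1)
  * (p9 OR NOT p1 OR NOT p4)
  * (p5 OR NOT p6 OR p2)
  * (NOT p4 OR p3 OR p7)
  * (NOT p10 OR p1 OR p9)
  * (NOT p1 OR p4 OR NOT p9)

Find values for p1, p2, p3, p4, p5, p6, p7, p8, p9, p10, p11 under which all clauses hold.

p3 occurs only positively in the remaining clauses — set p3 = True.
Pure literal: p5 appears only positively; assign p5 = True.
Branch on p1: take p1 = True.
Set p2 = False and propagate.
Try p4 = True.
  then p9 is forced to True.
For the remaining variables, p6 = True, p7 = True, p8 = False, p10 = True, p11 = True works.
Check each clause:
  1. (p9 OR p2 OR p1) — p9 is true.
  2. (p8 OR NOT p6 OR p11) — p11 is true.
  3. (NOT p6 OR NOT p9 OR p7) — p7 is true.
  4. (NOT p6 OR p9 OR NOT p2) — p9 is true.
  5. (p4 OR p8 OR NOT p2) — p4 is true.
  6. (p4 OR NOT p11 OR p1) — p1 is true.
  7. (p7 OR p1 OR p3) — p1 is true.
  8. (NOT p4 OR p1 OR p10) — p1 is true.
  9. (p11 OR p4) — p11 is true.
  10. (p10 OR NOT p4 OR NOT p2) — p10 is true.
  11. (NOT p1 OR p9 OR p6) — p9 is true.
  12. (p9 OR NOT p2 OR p6) — p9 is true.
  13. (p4 OR p3 OR NOT p2) — p3 is true.
  14. (p3 OR p7) — p3 is true.
  15. (NOT p7 OR p6 OR p8) — p6 is true.
  16. (NOT p4 OR p11 OR p9) — p9 is true.
  17. (p1 OR NOT p7 OR NOT p4) — p1 is true.
  18. (NOT p4 OR NOT p1 OR p9) — p9 is true.
  19. (p2 OR p5 OR NOT p6) — p5 is true.
  20. (p3 OR p7 OR NOT p4) — p3 is true.
  21. (p9 OR p1 OR NOT p10) — p1 is true.
  22. (NOT p1 OR NOT p9 OR p4) — p4 is true.

p1=T, p2=F, p3=T, p4=T, p5=T, p6=T, p7=T, p8=F, p9=T, p10=T, p11=T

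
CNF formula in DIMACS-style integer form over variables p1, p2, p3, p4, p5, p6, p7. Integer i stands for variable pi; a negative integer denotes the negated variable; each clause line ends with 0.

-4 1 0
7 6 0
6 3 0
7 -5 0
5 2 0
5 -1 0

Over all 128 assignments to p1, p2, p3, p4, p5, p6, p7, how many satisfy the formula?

Split on p5, then p1.
  p5=T, p1=T: p2, p4 free; 3 ways for (p3,p6,p7) × 2^2 = 12.
  p5=T, p1=F: p2 free; 3 ways for (p3,p4,p6,p7) × 2^1 = 6.
  p5=F, p1=T: a clause becomes empty — 0.
  p5=F, p1=F: 5 of the 32 assignments to (p2,p3,p4,p6,p7) work.
Total: 12 + 6 + 0 + 5 = 23.

23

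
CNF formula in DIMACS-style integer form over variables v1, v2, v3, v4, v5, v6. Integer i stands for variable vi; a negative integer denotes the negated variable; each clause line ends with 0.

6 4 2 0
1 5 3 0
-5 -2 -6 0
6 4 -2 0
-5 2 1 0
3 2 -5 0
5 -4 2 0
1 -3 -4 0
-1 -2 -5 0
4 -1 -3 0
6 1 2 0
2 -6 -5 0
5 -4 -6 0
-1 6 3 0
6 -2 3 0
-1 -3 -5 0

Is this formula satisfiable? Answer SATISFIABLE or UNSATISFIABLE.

Set v1 = False and propagate.
Branch on v2: take v2 = False.
  then v5 is forced to False.
  then v3 is forced to True.
  then v4 is forced to False.
  then v6 is forced to True.
So v1 = False, v2 = False, v3 = True, v4 = False, v5 = False, v6 = True is a satisfying assignment.

SATISFIABLE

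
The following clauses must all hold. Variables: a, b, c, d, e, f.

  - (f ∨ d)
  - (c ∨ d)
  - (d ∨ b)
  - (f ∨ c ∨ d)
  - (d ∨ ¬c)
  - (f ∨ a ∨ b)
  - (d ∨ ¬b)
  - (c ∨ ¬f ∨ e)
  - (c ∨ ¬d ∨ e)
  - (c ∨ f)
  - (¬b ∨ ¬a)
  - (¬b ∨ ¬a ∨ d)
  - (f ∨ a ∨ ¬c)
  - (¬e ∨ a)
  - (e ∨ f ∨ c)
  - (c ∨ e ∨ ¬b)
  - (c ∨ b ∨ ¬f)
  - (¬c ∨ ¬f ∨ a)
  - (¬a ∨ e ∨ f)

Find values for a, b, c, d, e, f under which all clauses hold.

a=T, b=F, c=T, d=T, e=T, f=T

Check each clause:
  1. (d ∨ f) — d is true.
  2. (d ∨ c) — c is true.
  3. (d ∨ b) — d is true.
  4. (f ∨ c ∨ d) — c is true.
  5. (d ∨ ¬c) — d is true.
  6. (b ∨ f ∨ a) — a is true.
  7. (¬b ∨ d) — d is true.
  8. (c ∨ ¬f ∨ e) — c is true.
  9. (e ∨ ¬d ∨ c) — c is true.
  10. (f ∨ c) — c is true.
  11. (¬b ∨ ¬a) — ¬b is true.
  12. (d ∨ ¬b ∨ ¬a) — d is true.
  13. (a ∨ ¬c ∨ f) — a is true.
  14. (¬e ∨ a) — a is true.
  15. (f ∨ c ∨ e) — c is true.
  16. (¬b ∨ e ∨ c) — c is true.
  17. (c ∨ ¬f ∨ b) — c is true.
  18. (¬f ∨ ¬c ∨ a) — a is true.
  19. (e ∨ f ∨ ¬a) — e is true.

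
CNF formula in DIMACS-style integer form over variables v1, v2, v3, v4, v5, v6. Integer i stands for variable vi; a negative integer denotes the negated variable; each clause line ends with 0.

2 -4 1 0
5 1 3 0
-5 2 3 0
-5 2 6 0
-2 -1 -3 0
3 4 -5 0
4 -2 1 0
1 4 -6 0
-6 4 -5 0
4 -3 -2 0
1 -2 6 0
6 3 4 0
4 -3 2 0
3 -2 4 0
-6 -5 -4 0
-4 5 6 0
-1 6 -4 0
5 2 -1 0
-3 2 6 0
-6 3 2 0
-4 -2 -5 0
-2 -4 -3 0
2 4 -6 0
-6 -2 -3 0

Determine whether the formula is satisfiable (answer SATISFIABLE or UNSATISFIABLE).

Set v1 = True and propagate.
Set v2 = True and propagate.
  then v3 is forced to False.
  then v4 is forced to True.
  then v6 is forced to True.
  then v5 is forced to False.
Every clause has at least one true literal under this assignment.
So v1 = T, v2 = T, v3 = F, v4 = T, v5 = F, v6 = T is a satisfying assignment.

SATISFIABLE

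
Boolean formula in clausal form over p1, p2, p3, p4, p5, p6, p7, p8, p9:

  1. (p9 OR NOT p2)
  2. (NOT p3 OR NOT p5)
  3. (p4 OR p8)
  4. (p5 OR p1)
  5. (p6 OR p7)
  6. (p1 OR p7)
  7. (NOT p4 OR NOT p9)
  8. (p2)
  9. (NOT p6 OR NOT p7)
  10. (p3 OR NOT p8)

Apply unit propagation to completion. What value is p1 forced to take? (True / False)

True

(p2) is a unit clause: p2 = True.
In (p9 OR NOT p2), NOT p2 is now false; p9 must hold, so p9 = True.
In (NOT p4 OR NOT p9), NOT p9 is now false; NOT p4 must hold, so p4 = False.
In (p4 OR p8), p4 is now false; p8 must hold, so p8 = True.
In (NOT p8 OR p3), NOT p8 is now false; p3 must hold, so p3 = True.
From (NOT p3 OR NOT p5) and p3 = True: p5 = False.
From (p1 OR p5) and p5 = False: p1 = True.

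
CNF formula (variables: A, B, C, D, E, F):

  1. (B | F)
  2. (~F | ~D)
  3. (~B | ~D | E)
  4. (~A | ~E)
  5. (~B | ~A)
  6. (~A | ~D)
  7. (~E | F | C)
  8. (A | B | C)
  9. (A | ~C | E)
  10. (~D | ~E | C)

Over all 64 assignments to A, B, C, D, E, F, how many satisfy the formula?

9

Split on A, then E.
  A=T, E=T: a clause becomes empty — 0.
  A=T, E=F: remaining (B,C,D,F) ∈ {(F,F,F,T); (F,T,F,T)} — 2.
  A=F, E=T: 5 of the 16 assignments to (B,C,D,F) work.
  A=F, E=F: remaining (B,C,D,F) ∈ {(T,F,F,F); (T,F,F,T)} — 2.
Total: 0 + 2 + 5 + 2 = 9.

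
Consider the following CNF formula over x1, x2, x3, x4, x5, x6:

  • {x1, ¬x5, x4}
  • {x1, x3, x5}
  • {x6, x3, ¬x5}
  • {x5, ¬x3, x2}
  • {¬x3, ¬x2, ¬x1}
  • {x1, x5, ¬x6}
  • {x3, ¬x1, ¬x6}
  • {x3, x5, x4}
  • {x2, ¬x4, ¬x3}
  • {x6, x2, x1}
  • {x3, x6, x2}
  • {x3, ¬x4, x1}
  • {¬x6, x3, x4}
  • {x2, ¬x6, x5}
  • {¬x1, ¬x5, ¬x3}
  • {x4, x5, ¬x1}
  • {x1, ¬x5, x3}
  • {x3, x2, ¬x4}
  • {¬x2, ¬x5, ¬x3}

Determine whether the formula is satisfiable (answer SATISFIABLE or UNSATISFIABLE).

Set x1 = False and propagate.
Set x2 = True and propagate.
For the remaining variables, x3 = True, x4 = True, x5 = False, x6 = False works.
So x1 = F, x2 = T, x3 = T, x4 = T, x5 = F, x6 = F is a satisfying assignment.

SATISFIABLE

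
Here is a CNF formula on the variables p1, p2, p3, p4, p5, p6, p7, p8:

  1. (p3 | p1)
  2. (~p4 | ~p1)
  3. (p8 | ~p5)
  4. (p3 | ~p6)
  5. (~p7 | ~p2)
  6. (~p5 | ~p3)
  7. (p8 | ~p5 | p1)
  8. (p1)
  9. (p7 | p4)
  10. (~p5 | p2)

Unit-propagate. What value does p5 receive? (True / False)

(p1) is a unit clause: p1 = True.
From (~p4 | ~p1) and p1 = True: p4 = False.
In (p7 | p4), p4 is now false; p7 must hold, so p7 = True.
(~p2 | ~p7): since p7 = True, the clause reduces to (~p2). p2 = False.
(~p5 | p2) with p2 = False leaves only ~p5, so p5 = False.

False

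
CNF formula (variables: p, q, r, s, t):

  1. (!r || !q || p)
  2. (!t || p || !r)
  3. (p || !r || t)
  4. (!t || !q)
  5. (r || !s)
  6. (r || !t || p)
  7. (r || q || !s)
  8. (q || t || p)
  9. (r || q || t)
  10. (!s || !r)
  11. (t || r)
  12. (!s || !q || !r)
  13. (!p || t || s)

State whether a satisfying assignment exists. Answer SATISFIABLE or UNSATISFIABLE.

Try p = True.
Set q = False and propagate.
Set r = True and propagate.
  then s is forced to False.
  then t is forced to True.
Every clause has at least one true literal under this assignment.
So p = 1, q = 0, r = 1, s = 0, t = 1 is a satisfying assignment.

SATISFIABLE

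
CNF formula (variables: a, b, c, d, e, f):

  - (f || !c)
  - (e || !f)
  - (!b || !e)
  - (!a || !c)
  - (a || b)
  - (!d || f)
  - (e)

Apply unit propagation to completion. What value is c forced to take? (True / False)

(e) stands alone — e = True.
In (!b || !e), !e is now false; !b must hold, so b = False.
(a || b): since b = False, the clause reduces to (a). a = True.
(!a || !c) with a = True leaves only !c, so c = False.

False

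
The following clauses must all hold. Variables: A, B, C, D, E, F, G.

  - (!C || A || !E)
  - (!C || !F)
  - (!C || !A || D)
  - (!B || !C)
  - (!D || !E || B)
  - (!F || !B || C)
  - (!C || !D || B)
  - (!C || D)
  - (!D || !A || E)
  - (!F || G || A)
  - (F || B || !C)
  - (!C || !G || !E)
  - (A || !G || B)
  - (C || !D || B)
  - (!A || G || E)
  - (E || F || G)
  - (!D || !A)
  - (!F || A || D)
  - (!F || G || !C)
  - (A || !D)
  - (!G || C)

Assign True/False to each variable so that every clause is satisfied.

Branch on A: take A = True.
  then D is forced to False.
  then C is forced to False.
  then G is forced to False.
  then E is forced to True.
Try B = True.
  then F is forced to False.

A=T, B=T, C=F, D=F, E=T, F=F, G=F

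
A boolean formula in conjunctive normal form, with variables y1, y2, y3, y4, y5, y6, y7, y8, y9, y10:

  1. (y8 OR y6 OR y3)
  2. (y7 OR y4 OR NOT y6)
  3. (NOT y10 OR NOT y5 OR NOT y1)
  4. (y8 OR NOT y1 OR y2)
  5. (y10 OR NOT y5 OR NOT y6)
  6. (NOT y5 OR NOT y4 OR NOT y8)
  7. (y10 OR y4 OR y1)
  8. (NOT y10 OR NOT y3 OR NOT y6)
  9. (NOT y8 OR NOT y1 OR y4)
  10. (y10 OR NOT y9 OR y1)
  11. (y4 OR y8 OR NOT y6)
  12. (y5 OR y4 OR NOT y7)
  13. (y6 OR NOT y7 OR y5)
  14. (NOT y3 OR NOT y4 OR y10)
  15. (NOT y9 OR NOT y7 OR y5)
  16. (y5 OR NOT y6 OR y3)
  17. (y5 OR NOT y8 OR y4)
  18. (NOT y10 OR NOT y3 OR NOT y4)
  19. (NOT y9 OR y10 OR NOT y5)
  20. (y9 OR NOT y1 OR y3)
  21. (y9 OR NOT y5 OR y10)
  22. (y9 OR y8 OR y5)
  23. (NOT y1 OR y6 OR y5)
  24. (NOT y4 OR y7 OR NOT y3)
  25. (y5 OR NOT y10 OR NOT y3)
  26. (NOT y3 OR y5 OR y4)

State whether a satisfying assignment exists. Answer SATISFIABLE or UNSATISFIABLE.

SATISFIABLE

Pure literal: y2 appears only positively; assign y2 = True.
Set y1 = False and propagate.
For the remaining variables, y3 = False, y4 = True, y5 = True, y6 = True, y7 = False, y8 = False, y9 = False, y10 = True works.
So y1=0  y2=1  y3=0  y4=1  y5=1  y6=1  y7=0  y8=0  y9=0  y10=1 is a satisfying assignment.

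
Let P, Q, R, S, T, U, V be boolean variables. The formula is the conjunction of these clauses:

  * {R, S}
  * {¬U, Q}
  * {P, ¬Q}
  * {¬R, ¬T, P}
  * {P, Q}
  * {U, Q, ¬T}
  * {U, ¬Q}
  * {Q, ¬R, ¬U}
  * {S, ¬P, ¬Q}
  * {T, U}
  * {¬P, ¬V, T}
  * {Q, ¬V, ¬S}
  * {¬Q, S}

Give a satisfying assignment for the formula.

P = T  Q = T  R = F  S = T  T = T  U = T  V = T

Branch on P: take P = True.
Set Q = True and propagate.
  then U is forced to True.
  then S is forced to True.
Set T = True and propagate.
R, V are now unconstrained; take R = False, V = True.
Every clause has at least one true literal under this assignment.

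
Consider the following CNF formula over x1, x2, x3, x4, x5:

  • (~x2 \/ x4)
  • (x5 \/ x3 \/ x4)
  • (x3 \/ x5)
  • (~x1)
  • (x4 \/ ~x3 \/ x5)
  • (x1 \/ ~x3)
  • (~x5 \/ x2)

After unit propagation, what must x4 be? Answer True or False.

True

(~x1) is a unit clause: x1 = False.
In (~x3 \/ x1), x1 is now false; ~x3 must hold, so x3 = False.
From (x3 \/ x5) and x3 = False: x5 = True.
(x2 \/ ~x5): since x5 = True, the clause reduces to (x2). x2 = True.
(x4 \/ ~x2) with x2 = True leaves only x4, so x4 = True.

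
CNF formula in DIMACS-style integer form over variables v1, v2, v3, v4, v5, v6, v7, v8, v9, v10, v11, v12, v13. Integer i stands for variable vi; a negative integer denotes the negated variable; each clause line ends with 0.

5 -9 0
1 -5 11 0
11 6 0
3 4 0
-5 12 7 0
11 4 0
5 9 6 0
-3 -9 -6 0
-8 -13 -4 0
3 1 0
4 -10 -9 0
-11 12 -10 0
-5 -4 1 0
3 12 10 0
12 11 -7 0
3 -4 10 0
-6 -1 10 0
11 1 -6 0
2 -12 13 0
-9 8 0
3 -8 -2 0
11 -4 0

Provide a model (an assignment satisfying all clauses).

v1=True, v2=True, v3=True, v4=False, v5=True, v6=True, v7=False, v8=True, v9=False, v10=True, v11=True, v12=True, v13=True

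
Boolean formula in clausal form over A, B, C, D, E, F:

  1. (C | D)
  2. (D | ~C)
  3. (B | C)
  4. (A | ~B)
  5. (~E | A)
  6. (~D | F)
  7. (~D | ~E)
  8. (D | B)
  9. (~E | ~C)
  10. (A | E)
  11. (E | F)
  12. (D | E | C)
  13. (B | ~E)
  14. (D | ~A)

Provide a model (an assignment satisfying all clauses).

A=True, B=True, C=True, D=True, E=False, F=True

Check each clause:
  1. (C | D) — C is true.
  2. (D | ~C) — D is true.
  3. (B | C) — B is true.
  4. (~B | A) — A is true.
  5. (A | ~E) — A is true.
  6. (~D | F) — F is true.
  7. (~D | ~E) — ~E is true.
  8. (D | B) — B is true.
  9. (~E | ~C) — ~E is true.
  10. (A | E) — A is true.
  11. (F | E) — F is true.
  12. (C | D | E) — C is true.
  13. (~E | B) — B is true.
  14. (D | ~A) — D is true.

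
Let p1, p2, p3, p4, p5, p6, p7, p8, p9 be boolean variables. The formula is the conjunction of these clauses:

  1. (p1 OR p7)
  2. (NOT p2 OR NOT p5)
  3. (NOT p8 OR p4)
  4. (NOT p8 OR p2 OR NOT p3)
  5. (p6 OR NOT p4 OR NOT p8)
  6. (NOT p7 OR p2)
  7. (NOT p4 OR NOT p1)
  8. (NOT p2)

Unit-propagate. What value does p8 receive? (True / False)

(NOT p2) stands alone — p2 = False.
(NOT p7 OR p2) with p2 = False leaves only NOT p7, so p7 = False.
(p7 OR p1): since p7 = False, the clause reduces to (p1). p1 = True.
(NOT p4 OR NOT p1): since p1 = True, the clause reduces to (NOT p4). p4 = False.
From (p4 OR NOT p8) and p4 = False: p8 = False.

False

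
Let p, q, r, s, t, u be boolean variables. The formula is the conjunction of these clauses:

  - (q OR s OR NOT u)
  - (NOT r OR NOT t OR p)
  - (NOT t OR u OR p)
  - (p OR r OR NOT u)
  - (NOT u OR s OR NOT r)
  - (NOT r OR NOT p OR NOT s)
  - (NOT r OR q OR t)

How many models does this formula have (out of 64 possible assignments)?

24

Split on r, then p.
  r=T, p=T: remaining (q,s,t,u) ∈ {(F,F,T,F); (T,F,F,F); (T,F,T,F)} — 3.
  r=T, p=F: remaining (q,s,t,u) ∈ {(T,F,F,F); (T,T,F,F); (T,T,F,T)} — 3.
  r=F, p=T: t free; 7 ways for (q,s,u) × 2^1 = 14.
  r=F, p=F: remaining (q,s,t,u) ∈ {(F,F,F,F); (F,T,F,F); (T,F,F,F); (T,T,F,F)} — 4.
Total: 3 + 3 + 14 + 4 = 24.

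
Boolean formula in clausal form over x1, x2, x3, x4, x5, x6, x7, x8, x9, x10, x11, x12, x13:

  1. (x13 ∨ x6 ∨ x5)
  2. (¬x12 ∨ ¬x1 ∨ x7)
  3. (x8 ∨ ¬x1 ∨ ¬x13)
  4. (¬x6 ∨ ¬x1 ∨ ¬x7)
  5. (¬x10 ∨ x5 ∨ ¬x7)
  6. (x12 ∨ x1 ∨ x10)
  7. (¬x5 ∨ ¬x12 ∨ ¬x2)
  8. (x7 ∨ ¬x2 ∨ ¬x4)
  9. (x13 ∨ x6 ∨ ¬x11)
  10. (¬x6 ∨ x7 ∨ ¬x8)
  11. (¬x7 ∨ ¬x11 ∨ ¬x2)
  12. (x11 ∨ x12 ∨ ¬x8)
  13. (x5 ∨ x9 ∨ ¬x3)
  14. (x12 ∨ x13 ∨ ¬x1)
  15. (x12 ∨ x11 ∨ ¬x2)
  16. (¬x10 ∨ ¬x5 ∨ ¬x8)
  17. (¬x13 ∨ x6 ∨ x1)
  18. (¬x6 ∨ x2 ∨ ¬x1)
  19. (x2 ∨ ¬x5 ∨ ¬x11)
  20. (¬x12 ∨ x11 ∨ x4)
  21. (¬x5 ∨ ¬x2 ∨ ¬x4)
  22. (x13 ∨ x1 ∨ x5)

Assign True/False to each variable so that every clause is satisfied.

x1=T, x2=T, x3=F, x4=F, x5=F, x6=F, x7=F, x8=T, x9=T, x10=T, x11=T, x12=F, x13=T

Check each clause:
  1. (x13 ∨ x5 ∨ x6) — x13 is true.
  2. (¬x12 ∨ x7 ∨ ¬x1) — ¬x12 is true.
  3. (¬x1 ∨ x8 ∨ ¬x13) — x8 is true.
  4. (¬x1 ∨ ¬x6 ∨ ¬x7) — ¬x7 is true.
  5. (x5 ∨ ¬x10 ∨ ¬x7) — ¬x7 is true.
  6. (x1 ∨ x10 ∨ x12) — x1 is true.
  7. (¬x2 ∨ ¬x12 ∨ ¬x5) — ¬x5 is true.
  8. (¬x2 ∨ ¬x4 ∨ x7) — ¬x4 is true.
  9. (x13 ∨ ¬x11 ∨ x6) — x13 is true.
  10. (x7 ∨ ¬x8 ∨ ¬x6) — ¬x6 is true.
  11. (¬x11 ∨ ¬x7 ∨ ¬x2) — ¬x7 is true.
  12. (¬x8 ∨ x12 ∨ x11) — x11 is true.
  13. (¬x3 ∨ x5 ∨ x9) — x9 is true.
  14. (x12 ∨ ¬x1 ∨ x13) — x13 is true.
  15. (¬x2 ∨ x11 ∨ x12) — x11 is true.
  16. (¬x8 ∨ ¬x5 ∨ ¬x10) — ¬x5 is true.
  17. (¬x13 ∨ x6 ∨ x1) — x1 is true.
  18. (¬x6 ∨ ¬x1 ∨ x2) — ¬x6 is true.
  19. (x2 ∨ ¬x5 ∨ ¬x11) — x2 is true.
  20. (¬x12 ∨ x4 ∨ x11) — x11 is true.
  21. (¬x2 ∨ ¬x4 ∨ ¬x5) — ¬x5 is true.
  22. (x13 ∨ x5 ∨ x1) — x1 is true.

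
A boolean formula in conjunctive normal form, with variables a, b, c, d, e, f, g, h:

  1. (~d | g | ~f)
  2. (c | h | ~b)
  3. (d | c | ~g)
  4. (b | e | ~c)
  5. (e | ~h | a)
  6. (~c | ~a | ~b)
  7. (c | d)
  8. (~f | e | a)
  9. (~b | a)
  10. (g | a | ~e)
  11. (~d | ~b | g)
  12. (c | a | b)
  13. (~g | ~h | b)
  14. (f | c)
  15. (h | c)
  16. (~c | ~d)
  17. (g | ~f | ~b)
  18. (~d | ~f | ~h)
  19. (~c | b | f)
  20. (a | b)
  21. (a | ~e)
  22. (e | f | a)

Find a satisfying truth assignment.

a=T  b=F  c=T  d=F  e=T  f=T  g=F  h=F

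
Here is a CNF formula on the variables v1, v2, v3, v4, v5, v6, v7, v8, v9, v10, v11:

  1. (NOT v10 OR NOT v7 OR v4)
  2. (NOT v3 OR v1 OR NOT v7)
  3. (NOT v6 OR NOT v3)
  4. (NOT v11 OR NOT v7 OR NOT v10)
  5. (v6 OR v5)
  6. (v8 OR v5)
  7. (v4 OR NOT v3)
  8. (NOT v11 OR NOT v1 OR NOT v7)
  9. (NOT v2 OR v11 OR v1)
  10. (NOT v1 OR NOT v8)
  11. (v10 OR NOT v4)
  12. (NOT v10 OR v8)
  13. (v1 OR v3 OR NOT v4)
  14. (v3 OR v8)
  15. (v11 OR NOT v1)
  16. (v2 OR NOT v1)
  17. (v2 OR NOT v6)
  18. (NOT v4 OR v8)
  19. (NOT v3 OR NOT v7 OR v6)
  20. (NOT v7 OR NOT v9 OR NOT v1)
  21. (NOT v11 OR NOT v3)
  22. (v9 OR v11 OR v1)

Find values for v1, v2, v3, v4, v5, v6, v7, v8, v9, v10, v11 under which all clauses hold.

v1=False, v2=False, v3=False, v4=False, v5=True, v6=False, v7=True, v8=True, v9=True, v10=False, v11=False

Check each clause:
  1. (NOT v7 OR v4 OR NOT v10) — NOT v10 is true.
  2. (NOT v7 OR v1 OR NOT v3) — NOT v3 is true.
  3. (NOT v6 OR NOT v3) — NOT v6 is true.
  4. (NOT v7 OR NOT v11 OR NOT v10) — NOT v11 is true.
  5. (v5 OR v6) — v5 is true.
  6. (v5 OR v8) — v8 is true.
  7. (v4 OR NOT v3) — NOT v3 is true.
  8. (NOT v7 OR NOT v1 OR NOT v11) — NOT v11 is true.
  9. (NOT v2 OR v1 OR v11) — NOT v2 is true.
  10. (NOT v1 OR NOT v8) — NOT v1 is true.
  11. (v10 OR NOT v4) — NOT v4 is true.
  12. (v8 OR NOT v10) — v8 is true.
  13. (v1 OR NOT v4 OR v3) — NOT v4 is true.
  14. (v3 OR v8) — v8 is true.
  15. (v11 OR NOT v1) — NOT v1 is true.
  16. (NOT v1 OR v2) — NOT v1 is true.
  17. (v2 OR NOT v6) — NOT v6 is true.
  18. (v8 OR NOT v4) — v8 is true.
  19. (NOT v3 OR v6 OR NOT v7) — NOT v3 is true.
  20. (NOT v7 OR NOT v1 OR NOT v9) — NOT v1 is true.
  21. (NOT v11 OR NOT v3) — NOT v11 is true.
  22. (v9 OR v1 OR v11) — v9 is true.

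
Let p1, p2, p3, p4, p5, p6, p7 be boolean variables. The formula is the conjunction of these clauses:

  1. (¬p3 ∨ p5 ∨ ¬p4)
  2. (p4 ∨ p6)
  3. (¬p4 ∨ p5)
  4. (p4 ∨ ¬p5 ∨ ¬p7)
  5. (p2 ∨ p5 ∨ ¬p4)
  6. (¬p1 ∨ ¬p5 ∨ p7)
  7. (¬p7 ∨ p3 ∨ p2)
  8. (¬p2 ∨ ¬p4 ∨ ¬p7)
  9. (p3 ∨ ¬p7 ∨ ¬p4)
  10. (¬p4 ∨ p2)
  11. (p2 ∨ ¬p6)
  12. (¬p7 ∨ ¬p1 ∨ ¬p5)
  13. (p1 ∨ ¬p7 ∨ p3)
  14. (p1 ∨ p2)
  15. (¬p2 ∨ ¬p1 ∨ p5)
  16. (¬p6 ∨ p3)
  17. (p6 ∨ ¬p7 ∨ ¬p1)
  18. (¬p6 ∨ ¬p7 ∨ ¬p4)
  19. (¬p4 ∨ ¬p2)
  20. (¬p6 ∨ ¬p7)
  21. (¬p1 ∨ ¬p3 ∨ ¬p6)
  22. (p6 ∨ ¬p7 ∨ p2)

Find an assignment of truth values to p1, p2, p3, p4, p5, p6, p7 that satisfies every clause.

Branch on p1: take p1 = False.
  then p2 is forced to True.
  then p4 is forced to False.
  then p6 is forced to True.
  then p3 is forced to True.
  then p7 is forced to False.
p5 is now unconstrained; take p5 = True.

p1=F  p2=T  p3=T  p4=F  p5=T  p6=T  p7=F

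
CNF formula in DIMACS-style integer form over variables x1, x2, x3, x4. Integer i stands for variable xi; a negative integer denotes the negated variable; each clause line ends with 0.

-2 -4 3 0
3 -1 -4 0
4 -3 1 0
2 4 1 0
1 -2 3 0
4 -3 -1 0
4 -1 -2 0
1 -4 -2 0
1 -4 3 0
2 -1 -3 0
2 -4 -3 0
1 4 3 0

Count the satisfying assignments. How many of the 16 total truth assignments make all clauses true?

Satisfying assignments:
  x1=T x2=F x3=F x4=F
  x1=T x2=T x3=T x4=T
Count: 2.

2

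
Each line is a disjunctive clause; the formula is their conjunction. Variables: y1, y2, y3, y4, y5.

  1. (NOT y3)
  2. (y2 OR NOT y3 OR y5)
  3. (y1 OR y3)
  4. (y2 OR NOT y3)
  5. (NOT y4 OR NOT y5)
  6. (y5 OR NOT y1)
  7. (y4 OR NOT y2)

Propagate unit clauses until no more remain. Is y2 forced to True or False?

False

Unit clause (NOT y3) sets y3 = False.
From (y1 OR y3) and y3 = False: y1 = True.
From (y5 OR NOT y1) and y1 = True: y5 = True.
In (NOT y4 OR NOT y5), NOT y5 is now false; NOT y4 must hold, so y4 = False.
From (y4 OR NOT y2) and y4 = False: y2 = False.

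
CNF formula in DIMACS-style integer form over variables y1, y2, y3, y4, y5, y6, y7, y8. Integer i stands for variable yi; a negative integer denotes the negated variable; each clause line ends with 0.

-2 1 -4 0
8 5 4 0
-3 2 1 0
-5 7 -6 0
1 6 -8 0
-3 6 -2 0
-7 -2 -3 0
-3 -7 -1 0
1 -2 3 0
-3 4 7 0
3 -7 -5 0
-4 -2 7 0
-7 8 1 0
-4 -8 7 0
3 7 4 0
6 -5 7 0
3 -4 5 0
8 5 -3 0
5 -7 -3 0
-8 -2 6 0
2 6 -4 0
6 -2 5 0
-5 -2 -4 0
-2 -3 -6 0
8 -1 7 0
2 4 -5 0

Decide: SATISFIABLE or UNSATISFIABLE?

Branch on y1: take y1 = True.
The remaining clauses are satisfied by y2 = False, y3 = False, y4 = False, y5 = False, y6 = True, y7 = True, y8 = True.
Every clause has at least one true literal under this assignment.
So y1=True, y2=False, y3=False, y4=False, y5=False, y6=True, y7=True, y8=True is a satisfying assignment.

SATISFIABLE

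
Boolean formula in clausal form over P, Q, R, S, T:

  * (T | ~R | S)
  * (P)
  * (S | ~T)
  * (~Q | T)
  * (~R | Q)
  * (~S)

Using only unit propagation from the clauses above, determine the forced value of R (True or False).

(P) is a unit clause: P = True.
(~S) is a unit clause: S = False.
(S | ~T): since S = False, the clause reduces to (~T). T = False.
(T | ~R | S): since T = False, S = False, the clause reduces to (~R). R = False.

False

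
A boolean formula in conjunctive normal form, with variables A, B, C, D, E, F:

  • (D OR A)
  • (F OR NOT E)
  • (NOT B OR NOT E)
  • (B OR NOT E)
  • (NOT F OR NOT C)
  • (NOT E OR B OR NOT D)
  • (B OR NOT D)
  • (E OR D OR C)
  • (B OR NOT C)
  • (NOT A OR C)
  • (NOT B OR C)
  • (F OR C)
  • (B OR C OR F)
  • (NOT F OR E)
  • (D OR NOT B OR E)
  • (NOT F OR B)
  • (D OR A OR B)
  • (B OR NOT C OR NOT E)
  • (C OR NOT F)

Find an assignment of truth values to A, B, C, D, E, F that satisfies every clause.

Branch on A: take A = True.
  then C is forced to True.
  then F is forced to False.
  then E is forced to False.
  then B is forced to True.
  then D is forced to True.

A = 1, B = 1, C = 1, D = 1, E = 0, F = 0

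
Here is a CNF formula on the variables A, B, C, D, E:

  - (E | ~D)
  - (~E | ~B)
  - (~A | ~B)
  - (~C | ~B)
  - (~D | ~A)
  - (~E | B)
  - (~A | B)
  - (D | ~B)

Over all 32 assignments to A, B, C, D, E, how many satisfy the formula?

2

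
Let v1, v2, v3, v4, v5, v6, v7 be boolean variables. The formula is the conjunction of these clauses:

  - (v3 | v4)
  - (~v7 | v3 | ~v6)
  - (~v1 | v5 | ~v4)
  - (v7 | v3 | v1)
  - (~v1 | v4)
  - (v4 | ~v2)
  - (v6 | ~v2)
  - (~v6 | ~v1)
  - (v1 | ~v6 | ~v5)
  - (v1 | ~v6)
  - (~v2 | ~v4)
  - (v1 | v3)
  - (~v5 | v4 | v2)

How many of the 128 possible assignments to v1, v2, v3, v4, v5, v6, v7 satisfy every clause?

10

Split on v1, then v4.
  v1=1, v4=1: remaining (v2,v3,v5,v6,v7) ∈ {(0,0,1,0,0); (0,0,1,0,1); (0,1,1,0,0); (0,1,1,0,1)} — 4.
  v1=1, v4=0: a clause becomes empty — 0.
  v1=0, v4=1: remaining (v2,v3,v5,v6,v7) ∈ {(0,1,0,0,0); (0,1,0,0,1); (0,1,1,0,0); (0,1,1,0,1)} — 4.
  v1=0, v4=0: remaining (v2,v3,v5,v6,v7) ∈ {(0,1,0,0,0); (0,1,0,0,1)} — 2.
Total: 4 + 0 + 4 + 2 = 10.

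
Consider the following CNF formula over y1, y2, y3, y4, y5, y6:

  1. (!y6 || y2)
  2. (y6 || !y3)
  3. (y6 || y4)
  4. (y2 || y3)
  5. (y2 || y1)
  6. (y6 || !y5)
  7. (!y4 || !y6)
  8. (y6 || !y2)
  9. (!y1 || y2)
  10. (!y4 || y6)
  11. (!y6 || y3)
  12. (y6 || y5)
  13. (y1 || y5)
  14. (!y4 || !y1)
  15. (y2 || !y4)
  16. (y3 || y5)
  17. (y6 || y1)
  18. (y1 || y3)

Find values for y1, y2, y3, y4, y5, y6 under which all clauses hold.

y1 = F, y2 = T, y3 = T, y4 = F, y5 = T, y6 = T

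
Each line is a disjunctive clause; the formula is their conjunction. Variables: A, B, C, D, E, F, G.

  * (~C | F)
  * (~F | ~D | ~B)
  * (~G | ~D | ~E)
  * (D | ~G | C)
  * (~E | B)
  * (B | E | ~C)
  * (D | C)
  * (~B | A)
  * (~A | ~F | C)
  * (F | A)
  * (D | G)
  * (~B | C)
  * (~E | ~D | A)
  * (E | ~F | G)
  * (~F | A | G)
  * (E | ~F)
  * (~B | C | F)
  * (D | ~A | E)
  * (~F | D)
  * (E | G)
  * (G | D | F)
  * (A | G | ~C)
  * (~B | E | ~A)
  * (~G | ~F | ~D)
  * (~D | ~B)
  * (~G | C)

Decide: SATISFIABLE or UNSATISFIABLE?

D = True:
  propagation gives B=False, E=False, C=False, F=False; an empty clause results — contradiction.
D = False:
  propagation gives C=True, F=True; an empty clause results — contradiction.
Every branch closes, so no satisfying assignment exists.

UNSATISFIABLE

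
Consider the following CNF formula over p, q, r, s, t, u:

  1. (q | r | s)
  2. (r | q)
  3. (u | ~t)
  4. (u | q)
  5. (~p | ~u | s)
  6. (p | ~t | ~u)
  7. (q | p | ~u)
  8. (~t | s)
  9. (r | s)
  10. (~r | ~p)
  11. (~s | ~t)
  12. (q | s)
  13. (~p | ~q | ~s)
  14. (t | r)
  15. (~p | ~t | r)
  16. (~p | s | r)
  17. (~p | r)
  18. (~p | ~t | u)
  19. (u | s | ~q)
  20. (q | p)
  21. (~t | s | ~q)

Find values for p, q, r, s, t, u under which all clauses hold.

p=False, q=True, r=True, s=True, t=False, u=False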